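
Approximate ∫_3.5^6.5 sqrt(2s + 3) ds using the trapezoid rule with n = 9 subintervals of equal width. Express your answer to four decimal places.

10.7918

Δs = (6.5 − 3.5)/9 = 1/3.
f(3.5) ≈ 3.1623, f(23/6) ≈ 3.2660, f(25/6) ≈ 3.3665, f(4.5) ≈ 3.4641, f(29/6) ≈ 3.5590, f(31/6) ≈ 3.6515, f(5.5) ≈ 3.7417, f(35/6) ≈ 3.8297, f(37/6) ≈ 3.9158, f(6.5) ≈ 4.0000.
T_9 = (Δs/2)·[f(s_0) + 2f(s_1) + ... + 2f(s_{8}) + f(s_9)].
Sum ≈ 10.7918.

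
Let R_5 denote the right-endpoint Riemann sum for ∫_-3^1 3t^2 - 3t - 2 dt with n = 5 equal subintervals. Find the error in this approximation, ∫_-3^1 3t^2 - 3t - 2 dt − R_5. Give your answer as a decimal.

13.12

Exact integral: ∫_-3^1 f(t) dt = 32.
R_5 = 18.88.
Error = 32 − 18.88 = 13.12.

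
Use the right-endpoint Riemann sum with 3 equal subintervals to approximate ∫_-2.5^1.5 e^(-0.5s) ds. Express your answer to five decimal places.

Δs = (1.5 − (-2.5))/3 = 4/3.
Right endpoints: -7/6, 1/6, 1.5.
f(-7/6) ≈ 1.79200, f(1/6) ≈ 0.92004, f(1.5) ≈ 0.47237.
Sum = Δs · [f(-7/6) + f(1/6) + f(1.5)].
Sum ≈ 4.24588.

4.24588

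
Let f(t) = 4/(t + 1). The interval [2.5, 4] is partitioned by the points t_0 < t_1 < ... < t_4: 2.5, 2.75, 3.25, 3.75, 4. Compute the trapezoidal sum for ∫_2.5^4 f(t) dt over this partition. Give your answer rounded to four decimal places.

Subinterval widths: 0.25, 0.5, 0.5, 0.25.
f(2.5) = 8/7, f(2.75) = 16/15, f(3.25) = 16/17, f(3.75) = 16/19, f(4) = 0.8.
On each subinterval the trapezoid contributes (Δt_i/2)·[f(t_{i-1}) + f(t_i)].
Sum ≈ 1.4292.

1.4292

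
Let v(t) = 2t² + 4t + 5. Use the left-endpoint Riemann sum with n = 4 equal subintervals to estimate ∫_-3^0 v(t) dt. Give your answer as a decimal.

17.8125

Δt = (0 − (-3))/4 = 0.75.
Left endpoints: -3, -2.25, -1.5, -0.75.
v(-3) = 11, v(-2.25) = 6.125, v(-1.5) = 3.5, v(-0.75) = 3.125.
Sum = Δt · [v(-3) + v(-2.25) + v(-1.5) + v(-0.75)].
Sum = 17.8125.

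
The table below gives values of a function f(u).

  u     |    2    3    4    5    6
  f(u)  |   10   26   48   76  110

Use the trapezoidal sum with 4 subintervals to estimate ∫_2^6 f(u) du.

210

Δu = 1.
T_4 = (1/2)·[10 + 2·26 + 2·48 + 2·76 + 110] = 210.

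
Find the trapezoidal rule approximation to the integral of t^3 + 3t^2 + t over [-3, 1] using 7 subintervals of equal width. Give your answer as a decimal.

4

Δt = (1 − (-3))/7 = 4/7.
f(-3) = -3, f(-17/7) = 323/343, f(-13/7) = 715/343, f(-9/7) = 531/343, f(-5/7) = 155/343, f(-1/7) = -29/343, f(3/7) = 363/343, f(1) = 5.
T_7 = (Δt/2)·[f(t_0) + 2f(t_1) + ... + 2f(t_{6}) + f(t_7)].
Sum = 4.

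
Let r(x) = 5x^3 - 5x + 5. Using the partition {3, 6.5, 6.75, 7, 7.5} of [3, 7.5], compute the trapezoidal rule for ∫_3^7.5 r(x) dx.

4270.13671875

Subinterval widths: 3.5, 0.25, 0.25, 0.5.
r(3) = 125, r(6.5) = 1345.625, r(6.75) = 1508.984375, r(7) = 1685, r(7.5) = 2076.875.
On each subinterval the trapezoid contributes (Δx_i/2)·[r(x_{i-1}) + r(x_i)].
Sum = 4270.13671875.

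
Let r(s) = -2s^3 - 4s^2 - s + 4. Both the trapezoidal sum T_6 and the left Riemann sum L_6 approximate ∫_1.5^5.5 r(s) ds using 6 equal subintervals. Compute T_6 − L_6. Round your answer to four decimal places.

T_6 ≈ -677.740741.
L_6 ≈ -530.407407.
T_6 − L_6 ≈ -147.3333.

-147.3333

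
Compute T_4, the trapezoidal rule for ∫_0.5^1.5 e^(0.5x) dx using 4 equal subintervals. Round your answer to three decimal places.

Δx = (1.5 − 0.5)/4 = 0.25.
f(0.5) ≈ 1.284, f(0.75) ≈ 1.455, f(1) ≈ 1.649, f(1.25) ≈ 1.868, f(1.5) ≈ 2.117.
T_4 = (Δx/2)·[f(x_0) + 2f(x_1) + 2f(x_2) + 2f(x_3) + f(x_4)].
Sum ≈ 1.668.

1.668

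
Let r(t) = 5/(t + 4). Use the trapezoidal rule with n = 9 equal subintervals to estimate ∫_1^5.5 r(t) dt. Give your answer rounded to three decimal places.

3.212

Δt = (5.5 − 1)/9 = 0.5.
r(1) = 1, r(1.5) = 10/11, r(2) = 5/6, r(2.5) = 10/13, r(3) = 5/7, r(3.5) = 2/3, r(4) = 0.625, r(4.5) = 10/17, r(5) = 5/9, r(5.5) = 10/19.
T_9 = (Δt/2)·[r(t_0) + 2r(t_1) + ... + 2r(t_{8}) + r(t_9)].
Sum ≈ 3.212.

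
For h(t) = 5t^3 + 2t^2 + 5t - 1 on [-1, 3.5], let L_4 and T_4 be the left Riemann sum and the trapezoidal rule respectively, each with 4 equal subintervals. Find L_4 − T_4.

-148.7109375

L_4 ≈ 110.18848.
T_4 ≈ 258.89941.
L_4 − T_4 = -148.7109375.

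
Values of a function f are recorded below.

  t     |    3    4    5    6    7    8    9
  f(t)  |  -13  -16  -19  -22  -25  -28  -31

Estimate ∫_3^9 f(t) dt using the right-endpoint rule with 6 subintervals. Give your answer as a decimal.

Δt = 1.
Sum = 1·[(-16) + (-19) + (-22) + (-25) + (-28) + (-31)] = -141.

-141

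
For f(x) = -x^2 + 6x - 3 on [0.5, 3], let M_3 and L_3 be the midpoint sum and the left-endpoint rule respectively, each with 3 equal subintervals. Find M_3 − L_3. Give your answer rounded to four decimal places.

3.0382

M_3 ≈ 9.936343.
L_3 ≈ 6.898148.
M_3 − L_3 ≈ 3.0382.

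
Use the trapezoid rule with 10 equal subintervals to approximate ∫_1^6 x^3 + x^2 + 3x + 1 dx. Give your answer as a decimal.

Δx = (6 − 1)/10 = 0.5.
f(1) = 6, f(1.5) = 11.125, f(2) = 19, f(2.5) = 30.375, f(3) = 46, f(3.5) = 66.625, f(4) = 93, f(4.5) = 125.875, f(5) = 166, f(5.5) = 214.125, f(6) = 271.
T_10 = (Δx/2)·[f(x_0) + 2f(x_1) + ... + 2f(x_{9}) + f(x_10)].
Sum = 455.3125.

455.3125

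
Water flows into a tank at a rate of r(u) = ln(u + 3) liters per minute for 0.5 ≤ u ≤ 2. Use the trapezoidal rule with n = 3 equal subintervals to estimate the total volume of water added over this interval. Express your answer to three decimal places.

2.161

Δu = (2 − 0.5)/3 = 0.5.
r(0.5) ≈ 1.253, r(1) ≈ 1.386, r(1.5) ≈ 1.504, r(2) ≈ 1.609.
T_3 = (Δu/2)·[r(u_0) + 2r(u_1) + 2r(u_2) + r(u_3)].
Sum ≈ 2.161.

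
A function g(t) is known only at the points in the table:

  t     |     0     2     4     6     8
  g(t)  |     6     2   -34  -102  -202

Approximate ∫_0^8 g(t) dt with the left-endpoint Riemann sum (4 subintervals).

Δt = 2.
Sum = 2·[6 + 2 + (-34) + (-102)] = -256.

-256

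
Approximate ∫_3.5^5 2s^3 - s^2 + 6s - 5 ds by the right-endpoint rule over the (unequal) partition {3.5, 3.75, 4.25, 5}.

292.7109375

Subinterval widths: 0.25, 0.5, 0.75.
Right endpoints: 3.75, 4.25, 5.
f(3.75) = 108.90625, f(4.25) = 155.96875, f(5) = 250.
Sum = Σ Δs_i · f(s_i).
Sum = 292.7109375.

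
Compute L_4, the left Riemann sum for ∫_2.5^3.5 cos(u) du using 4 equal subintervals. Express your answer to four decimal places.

Δu = (3.5 − 2.5)/4 = 0.25.
Left endpoints: 2.5, 2.75, 3, 3.25.
f(2.5) ≈ -0.8011, f(2.75) ≈ -0.9243, f(3) ≈ -0.9900, f(3.25) ≈ -0.9941.
Sum = Δu · [f(2.5) + f(2.75) + f(3) + f(3.25)].
Sum ≈ -0.9274.

-0.9274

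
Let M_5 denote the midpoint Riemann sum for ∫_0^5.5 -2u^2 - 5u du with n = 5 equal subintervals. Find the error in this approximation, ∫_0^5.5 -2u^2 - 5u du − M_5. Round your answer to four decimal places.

Exact integral: ∫_0^5.5 f(u) du ≈ -186.541667.
M_5 = -185.4325.
Error ≈ -186.541667 − (-185.4325) ≈ -1.1092.

-1.1092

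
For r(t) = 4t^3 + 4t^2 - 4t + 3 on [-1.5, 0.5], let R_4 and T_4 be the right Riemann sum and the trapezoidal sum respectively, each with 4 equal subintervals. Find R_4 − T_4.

R_4 = 9.
T_4 = 9.5.
R_4 − T_4 = -0.5.

-0.5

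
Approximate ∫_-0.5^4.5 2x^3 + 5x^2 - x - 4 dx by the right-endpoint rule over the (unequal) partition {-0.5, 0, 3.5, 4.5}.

761.25

Subinterval widths: 0.5, 3.5, 1.
Right endpoints: 0, 3.5, 4.5.
f(0) = -4, f(3.5) = 139.5, f(4.5) = 275.
Sum = Σ Δx_i · f(x_i).
Sum = 761.25.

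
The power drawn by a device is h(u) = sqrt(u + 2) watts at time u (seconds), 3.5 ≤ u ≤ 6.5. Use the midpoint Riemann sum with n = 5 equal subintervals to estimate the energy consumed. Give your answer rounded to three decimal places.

Δu = (6.5 − 3.5)/5 = 0.6.
Midpoints: 3.8, 4.4, 5, 5.6, 6.2.
h(3.8) ≈ 2.408, h(4.4) ≈ 2.530, h(5) ≈ 2.646, h(5.6) ≈ 2.757, h(6.2) ≈ 2.864.
Sum = Δu · [h(3.8) + h(4.4) + h(5) + h(5.6) + h(6.2)].
Sum ≈ 7.923.

7.923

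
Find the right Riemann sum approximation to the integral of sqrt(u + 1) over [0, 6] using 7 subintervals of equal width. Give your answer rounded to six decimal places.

12.366700

Δu = (6 − 0)/7 = 6/7.
Right endpoints: 6/7, 12/7, 18/7, 24/7, 30/7, 36/7, 6.
f(6/7) ≈ 1.362770, f(12/7) ≈ 1.647509, f(18/7) ≈ 1.889822, f(24/7) ≈ 2.104417, f(30/7) ≈ 2.299068, f(36/7) ≈ 2.478479, f(6) ≈ 2.645751.
Sum = Δu · [f(6/7) + f(12/7) + f(18/7) + ...].
Sum ≈ 12.366700.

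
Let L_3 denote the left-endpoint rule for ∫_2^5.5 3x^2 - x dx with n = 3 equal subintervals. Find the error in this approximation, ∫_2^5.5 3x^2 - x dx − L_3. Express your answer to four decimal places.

41.5139

Exact integral: ∫_2^5.5 f(x) dx = 145.25.
L_3 ≈ 103.736111.
Error ≈ 145.25 − 103.736111 ≈ 41.5139.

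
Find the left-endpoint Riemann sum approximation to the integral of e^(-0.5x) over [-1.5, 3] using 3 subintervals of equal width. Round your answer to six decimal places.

Δx = (3 − (-1.5))/3 = 1.5.
Left endpoints: -1.5, 0, 1.5.
f(-1.5) ≈ 2.117000, f(0) ≈ 1.000000, f(1.5) ≈ 0.472367.
Sum = Δx · [f(-1.5) + f(0) + f(1.5)].
Sum ≈ 5.384050.

5.384050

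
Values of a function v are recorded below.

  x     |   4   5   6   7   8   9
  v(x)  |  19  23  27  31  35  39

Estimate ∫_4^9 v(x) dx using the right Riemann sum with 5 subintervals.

155

Δx = 1.
Sum = 1·[23 + 27 + 31 + 35 + 39] = 155.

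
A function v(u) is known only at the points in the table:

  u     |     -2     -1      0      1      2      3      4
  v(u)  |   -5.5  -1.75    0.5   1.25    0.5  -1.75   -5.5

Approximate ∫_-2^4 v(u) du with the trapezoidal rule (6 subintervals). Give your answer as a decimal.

Δu = 1.
T_6 = (1/2)·[(-5.5) + 2·(-1.75) + 2·0.5 + 2·1.25 + 2·0.5 + 2·(-1.75) + (-5.5)] = -6.75.

-6.75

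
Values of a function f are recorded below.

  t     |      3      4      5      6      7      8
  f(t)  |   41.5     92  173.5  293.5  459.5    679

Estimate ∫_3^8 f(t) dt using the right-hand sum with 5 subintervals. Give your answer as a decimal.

Δt = 1.
Sum = 1·[92 + 173.5 + 293.5 + 459.5 + 679] = 1697.5.

1697.5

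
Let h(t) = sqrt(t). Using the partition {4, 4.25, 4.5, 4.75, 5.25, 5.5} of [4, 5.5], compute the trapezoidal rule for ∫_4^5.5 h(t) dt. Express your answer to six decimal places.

3.265396

Subinterval widths: 0.25, 0.25, 0.25, 0.5, 0.25.
h(4) ≈ 2.000000, h(4.25) ≈ 2.061553, h(4.5) ≈ 2.121320, h(4.75) ≈ 2.179449, h(5.25) ≈ 2.291288, h(5.5) ≈ 2.345208.
On each subinterval the trapezoid contributes (Δt_i/2)·[h(t_{i-1}) + h(t_i)].
Sum ≈ 3.265396.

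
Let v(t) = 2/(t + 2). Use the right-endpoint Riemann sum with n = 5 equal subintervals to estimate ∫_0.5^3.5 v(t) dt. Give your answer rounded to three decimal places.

Δt = (3.5 − 0.5)/5 = 0.6.
Right endpoints: 1.1, 1.7, 2.3, 2.9, 3.5.
v(1.1) = 20/31, v(1.7) = 20/37, v(2.3) = 20/43, v(2.9) = 20/49, v(3.5) = 4/11.
Sum = Δt · [v(1.1) + v(1.7) + v(2.3) + v(2.9) + v(3.5)].
Sum ≈ 1.454.

1.454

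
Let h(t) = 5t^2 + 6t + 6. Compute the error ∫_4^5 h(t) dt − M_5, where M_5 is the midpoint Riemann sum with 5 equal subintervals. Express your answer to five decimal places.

0.01667

Exact integral: ∫_4^5 h(t) dt ≈ 134.6666667.
M_5 = 134.65.
Error ≈ 134.6666667 − 134.65 ≈ 0.01667.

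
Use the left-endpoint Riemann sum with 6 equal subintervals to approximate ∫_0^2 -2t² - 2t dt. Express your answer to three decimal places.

Δt = (2 − 0)/6 = 1/3.
Left endpoints: 0, 1/3, 2/3, 1, 4/3, 5/3.
f(0) = 0, f(1/3) = -8/9, f(2/3) = -20/9, f(1) = -4, f(4/3) = -56/9, f(5/3) = -80/9.
Sum = Δt · [f(0) + f(1/3) + f(2/3) + ...].
Sum ≈ -7.407.

-7.407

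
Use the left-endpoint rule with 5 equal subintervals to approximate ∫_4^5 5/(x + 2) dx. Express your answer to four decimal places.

0.7828

Δx = (5 − 4)/5 = 0.2.
Left endpoints: 4, 4.2, 4.4, 4.6, 4.8.
f(4) = 5/6, f(4.2) = 25/31, f(4.4) = 0.78125, f(4.6) = 25/33, f(4.8) = 25/34.
Sum = Δx · [f(4) + f(4.2) + f(4.4) + f(4.6) + f(4.8)].
Sum ≈ 0.7828.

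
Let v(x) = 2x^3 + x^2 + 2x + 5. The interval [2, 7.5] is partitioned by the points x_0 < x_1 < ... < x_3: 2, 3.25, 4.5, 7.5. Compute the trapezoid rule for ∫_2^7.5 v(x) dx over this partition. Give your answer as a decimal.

Subinterval widths: 1.25, 1.25, 3.
v(2) = 29, v(3.25) = 90.71875, v(4.5) = 216.5, v(7.5) = 920.
On each subinterval the trapezoid contributes (Δx_i/2)·[v(x_{i-1}) + v(x_i)].
Sum = 1971.5859375.

1971.5859375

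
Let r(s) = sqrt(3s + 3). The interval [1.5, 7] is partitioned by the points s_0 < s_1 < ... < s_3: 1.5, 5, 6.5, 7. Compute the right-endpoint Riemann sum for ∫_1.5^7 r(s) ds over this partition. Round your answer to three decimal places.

Subinterval widths: 3.5, 1.5, 0.5.
Right endpoints: 5, 6.5, 7.
r(5) ≈ 4.243, r(6.5) ≈ 4.743, r(7) ≈ 4.899.
Sum = Σ Δs_i · r(s_i).
Sum ≈ 24.414.

24.414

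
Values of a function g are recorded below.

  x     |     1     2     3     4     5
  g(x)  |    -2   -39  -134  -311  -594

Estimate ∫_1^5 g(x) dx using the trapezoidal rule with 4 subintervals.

-782

Δx = 1.
T_4 = (1/2)·[(-2) + 2·(-39) + 2·(-134) + 2·(-311) + (-594)] = -782.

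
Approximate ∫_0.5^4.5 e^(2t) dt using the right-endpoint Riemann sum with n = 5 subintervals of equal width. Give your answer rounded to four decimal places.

Δt = (4.5 − 0.5)/5 = 0.8.
Right endpoints: 1.3, 2.1, 2.9, 3.7, 4.5.
f(1.3) ≈ 13.4637, f(2.1) ≈ 66.6863, f(2.9) ≈ 330.2996, f(3.7) ≈ 1635.9844, f(4.5) ≈ 8103.0839.
Sum = Δt · [f(1.3) + f(2.1) + f(2.9) + f(3.7) + f(4.5)].
Sum ≈ 8119.6144.

8119.6144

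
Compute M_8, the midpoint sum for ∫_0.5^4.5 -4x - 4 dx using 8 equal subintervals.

-56

Δx = (4.5 − 0.5)/8 = 0.5.
Midpoints: 0.75, 1.25, 1.75, 2.25, 2.75, 3.25, 3.75, 4.25.
f(0.75) = -7, f(1.25) = -9, f(1.75) = -11, f(2.25) = -13, f(2.75) = -15, f(3.25) = -17, f(3.75) = -19, f(4.25) = -21.
Sum = Δx · [f(0.75) + f(1.25) + f(1.75) + ...].
Sum = -56.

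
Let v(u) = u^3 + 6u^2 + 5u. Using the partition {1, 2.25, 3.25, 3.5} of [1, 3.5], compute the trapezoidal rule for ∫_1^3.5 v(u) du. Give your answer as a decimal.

Subinterval widths: 1.25, 1, 0.25.
v(1) = 12, v(2.25) = 53.015625, v(3.25) = 113.953125, v(3.5) = 133.875.
On each subinterval the trapezoid contributes (Δu_i/2)·[v(u_{i-1}) + v(u_i)].
Sum = 155.09765625.

155.09765625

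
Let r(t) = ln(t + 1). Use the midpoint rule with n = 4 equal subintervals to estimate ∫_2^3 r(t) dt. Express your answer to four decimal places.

1.2496

Δt = (3 − 2)/4 = 0.25.
Midpoints: 2.125, 2.375, 2.625, 2.875.
r(2.125) ≈ 1.1394, r(2.375) ≈ 1.2164, r(2.625) ≈ 1.2879, r(2.875) ≈ 1.3545.
Sum = Δt · [r(2.125) + r(2.375) + r(2.625) + r(2.875)].
Sum ≈ 1.2496.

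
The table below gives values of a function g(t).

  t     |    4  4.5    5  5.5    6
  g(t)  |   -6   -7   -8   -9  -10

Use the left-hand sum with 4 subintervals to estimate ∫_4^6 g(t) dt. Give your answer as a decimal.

Δt = 0.5.
Sum = 0.5·[(-6) + (-7) + (-8) + (-9)] = -15.

-15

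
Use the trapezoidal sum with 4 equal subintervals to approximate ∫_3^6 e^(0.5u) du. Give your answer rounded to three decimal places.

31.573

Δu = (6 − 3)/4 = 0.75.
f(3) ≈ 4.482, f(3.75) ≈ 6.521, f(4.5) ≈ 9.488, f(5.25) ≈ 13.805, f(6) ≈ 20.086.
T_4 = (Δu/2)·[f(u_0) + 2f(u_1) + 2f(u_2) + 2f(u_3) + f(u_4)].
Sum ≈ 31.573.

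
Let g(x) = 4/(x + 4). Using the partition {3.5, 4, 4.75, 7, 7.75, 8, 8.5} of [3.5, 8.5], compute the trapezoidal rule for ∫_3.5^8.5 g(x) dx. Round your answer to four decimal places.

2.0522

Subinterval widths: 0.5, 0.75, 2.25, 0.75, 0.25, 0.5.
g(3.5) = 8/15, g(4) = 0.5, g(4.75) = 16/35, g(7) = 4/11, g(7.75) = 16/47, g(8) = 1/3, g(8.5) = 0.32.
On each subinterval the trapezoid contributes (Δx_i/2)·[g(x_{i-1}) + g(x_i)].
Sum ≈ 2.0522.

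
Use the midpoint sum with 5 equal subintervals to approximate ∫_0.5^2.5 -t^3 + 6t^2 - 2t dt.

15.21

Δt = (2.5 − 0.5)/5 = 0.4.
Midpoints: 0.7, 1.1, 1.5, 1.9, 2.3.
f(0.7) = 1.197, f(1.1) = 3.729, f(1.5) = 7.125, f(1.9) = 11.001, f(2.3) = 14.973.
Sum = Δt · [f(0.7) + f(1.1) + f(1.5) + f(1.9) + f(2.3)].
Sum = 15.21.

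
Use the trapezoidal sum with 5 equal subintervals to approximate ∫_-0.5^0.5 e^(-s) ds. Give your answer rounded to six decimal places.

Δs = (0.5 − (-0.5))/5 = 0.2.
f(-0.5) ≈ 1.648721, f(-0.3) ≈ 1.349859, f(-0.1) ≈ 1.105171, f(0.1) ≈ 0.904837, f(0.3) ≈ 0.740818, f(0.5) ≈ 0.606531.
T_5 = (Δs/2)·[f(s_0) + 2f(s_1) + ... + 2f(s_{4}) + f(s_5)].
Sum ≈ 1.045662.

1.045662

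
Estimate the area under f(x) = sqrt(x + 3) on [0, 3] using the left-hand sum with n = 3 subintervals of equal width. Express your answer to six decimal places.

Δx = (3 − 0)/3 = 1.
Left endpoints: 0, 1, 2.
f(0) ≈ 1.732051, f(1) ≈ 2.000000, f(2) ≈ 2.236068.
Sum = Δx · [f(0) + f(1) + f(2)].
Sum ≈ 5.968119.

5.968119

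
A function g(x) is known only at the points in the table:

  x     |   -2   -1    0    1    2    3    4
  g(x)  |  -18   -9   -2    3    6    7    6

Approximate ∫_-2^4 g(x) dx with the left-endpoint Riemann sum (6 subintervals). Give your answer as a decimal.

Δx = 1.
Sum = 1·[(-18) + (-9) + (-2) + 3 + 6 + 7] = -13.

-13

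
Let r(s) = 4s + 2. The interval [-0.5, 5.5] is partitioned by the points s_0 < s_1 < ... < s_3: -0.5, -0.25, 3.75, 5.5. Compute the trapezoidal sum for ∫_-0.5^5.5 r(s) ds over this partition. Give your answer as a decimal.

Subinterval widths: 0.25, 4, 1.75.
r(-0.5) = 0, r(-0.25) = 1, r(3.75) = 17, r(5.5) = 24.
On each subinterval the trapezoid contributes (Δs_i/2)·[r(s_{i-1}) + r(s_i)].
Sum = 72.

72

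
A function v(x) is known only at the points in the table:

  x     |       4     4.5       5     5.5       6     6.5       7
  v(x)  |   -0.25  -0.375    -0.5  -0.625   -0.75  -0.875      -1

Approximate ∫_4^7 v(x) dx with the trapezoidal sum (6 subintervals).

Δx = 0.5.
T_6 = (0.5/2)·[(-0.25) + 2·(-0.375) + 2·(-0.5) + 2·(-0.625) + 2·(-0.75) + 2·(-0.875) + (-1)] = -1.875.

-1.875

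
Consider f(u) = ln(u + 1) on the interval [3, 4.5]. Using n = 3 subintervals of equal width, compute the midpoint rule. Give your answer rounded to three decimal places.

Δu = (4.5 − 3)/3 = 0.5.
Midpoints: 3.25, 3.75, 4.25.
f(3.25) ≈ 1.447, f(3.75) ≈ 1.558, f(4.25) ≈ 1.658.
Sum = Δu · [f(3.25) + f(3.75) + f(4.25)].
Sum ≈ 2.332.

2.332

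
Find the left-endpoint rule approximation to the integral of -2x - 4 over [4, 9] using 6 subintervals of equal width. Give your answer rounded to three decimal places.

-80.833

Δx = (9 − 4)/6 = 5/6.
Left endpoints: 4, 29/6, 17/3, 6.5, 22/3, 49/6.
f(4) = -12, f(29/6) = -41/3, f(17/3) = -46/3, f(6.5) = -17, f(22/3) = -56/3, f(49/6) = -61/3.
Sum = Δx · [f(4) + f(29/6) + f(17/3) + ...].
Sum ≈ -80.833.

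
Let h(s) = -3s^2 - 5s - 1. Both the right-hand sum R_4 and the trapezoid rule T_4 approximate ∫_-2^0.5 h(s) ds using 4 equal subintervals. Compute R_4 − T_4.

-0.390625

R_4 = -2.12890625.
T_4 = -1.73828125.
R_4 − T_4 = -0.390625.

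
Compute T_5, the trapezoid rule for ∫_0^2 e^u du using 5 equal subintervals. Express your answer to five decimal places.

Δu = (2 − 0)/5 = 0.4.
f(0) ≈ 1.00000, f(0.4) ≈ 1.49182, f(0.8) ≈ 2.22554, f(1.2) ≈ 3.32012, f(1.6) ≈ 4.95303, f(2) ≈ 7.38906.
T_5 = (Δu/2)·[f(u_0) + 2f(u_1) + ... + 2f(u_{4}) + f(u_5)].
Sum ≈ 6.47402.

6.47402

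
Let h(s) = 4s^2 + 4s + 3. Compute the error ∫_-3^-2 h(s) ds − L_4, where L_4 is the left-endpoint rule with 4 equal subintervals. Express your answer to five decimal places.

Exact integral: ∫_-3^-2 h(s) ds ≈ 18.3333333.
L_4 = 20.375.
Error ≈ 18.3333333 − 20.375 ≈ -2.04167.

-2.04167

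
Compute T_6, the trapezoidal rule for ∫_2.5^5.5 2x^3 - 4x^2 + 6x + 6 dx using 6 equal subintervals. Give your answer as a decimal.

Δx = (5.5 − 2.5)/6 = 0.5.
f(2.5) = 27.25, f(3) = 42, f(3.5) = 63.75, f(4) = 94, f(4.5) = 134.25, f(5) = 186, f(5.5) = 250.75.
T_6 = (Δx/2)·[f(x_0) + 2f(x_1) + ... + 2f(x_{5}) + f(x_6)].
Sum = 329.5.

329.5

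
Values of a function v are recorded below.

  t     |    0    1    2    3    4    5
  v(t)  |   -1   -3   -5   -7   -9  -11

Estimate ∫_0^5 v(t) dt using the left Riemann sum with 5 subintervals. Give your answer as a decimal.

-25

Δt = 1.
Sum = 1·[(-1) + (-3) + (-5) + (-7) + (-9)] = -25.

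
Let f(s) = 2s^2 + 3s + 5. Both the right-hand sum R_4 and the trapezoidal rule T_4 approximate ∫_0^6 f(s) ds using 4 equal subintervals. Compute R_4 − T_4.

67.5

R_4 = 300.
T_4 = 232.5.
R_4 − T_4 = 67.5.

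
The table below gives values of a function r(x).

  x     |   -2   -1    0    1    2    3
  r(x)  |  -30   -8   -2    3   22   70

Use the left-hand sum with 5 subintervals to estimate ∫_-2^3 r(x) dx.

Δx = 1.
Sum = 1·[(-30) + (-8) + (-2) + 3 + 22] = -15.

-15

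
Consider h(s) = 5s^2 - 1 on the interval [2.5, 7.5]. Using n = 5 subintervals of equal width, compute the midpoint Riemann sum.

670

Δs = (7.5 − 2.5)/5 = 1.
Midpoints: 3, 4, 5, 6, 7.
h(3) = 44, h(4) = 79, h(5) = 124, h(6) = 179, h(7) = 244.
Sum = Δs · [h(3) + h(4) + h(5) + h(6) + h(7)].
Sum = 670.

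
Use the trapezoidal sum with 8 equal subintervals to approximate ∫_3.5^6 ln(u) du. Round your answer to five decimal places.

3.86492

Δu = (6 − 3.5)/8 = 0.3125.
f(3.5) ≈ 1.25276, f(3.8125) ≈ 1.33829, f(4.125) ≈ 1.41707, f(4.4375) ≈ 1.49009, f(4.75) ≈ 1.55814, f(5.0625) ≈ 1.62186, f(5.375) ≈ 1.68176, f(5.6875) ≈ 1.73827, f(6) ≈ 1.79176.
T_8 = (Δu/2)·[f(u_0) + 2f(u_1) + ... + 2f(u_{7}) + f(u_8)].
Sum ≈ 3.86492.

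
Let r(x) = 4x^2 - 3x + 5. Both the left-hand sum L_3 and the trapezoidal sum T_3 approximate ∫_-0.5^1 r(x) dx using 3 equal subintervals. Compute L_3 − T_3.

0.375

L_3 = 8.5.
T_3 = 8.125.
L_3 − T_3 = 0.375.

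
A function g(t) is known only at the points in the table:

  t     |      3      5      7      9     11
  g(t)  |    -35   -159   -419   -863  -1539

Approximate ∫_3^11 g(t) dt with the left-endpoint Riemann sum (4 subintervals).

-2952

Δt = 2.
Sum = 2·[(-35) + (-159) + (-419) + (-863)] = -2952.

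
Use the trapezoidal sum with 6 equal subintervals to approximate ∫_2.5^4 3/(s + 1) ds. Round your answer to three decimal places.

Δs = (4 − 2.5)/6 = 0.25.
f(2.5) = 6/7, f(2.75) = 0.8, f(3) = 0.75, f(3.25) = 12/17, f(3.5) = 2/3, f(3.75) = 12/19, f(4) = 0.6.
T_6 = (Δs/2)·[f(s_0) + 2f(s_1) + ... + 2f(s_{5}) + f(s_6)].
Sum ≈ 1.071.

1.071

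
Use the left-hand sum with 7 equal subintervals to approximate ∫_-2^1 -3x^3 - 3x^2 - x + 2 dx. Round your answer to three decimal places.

Δx = (1 − (-2))/7 = 3/7.
Left endpoints: -2, -11/7, -8/7, -5/7, -2/7, 1/7, 4/7.
f(-2) = 16, f(-11/7) = 2677/343, f(-8/7) = 1270/343, f(-5/7) = 781/343, f(-2/7) = 724/343, f(1/7) = 613/343, f(4/7) = -38/343.
Sum = Δx · [f(-2) + f(-11/7) + f(-8/7) + ...].
Sum ≈ 14.388.

14.388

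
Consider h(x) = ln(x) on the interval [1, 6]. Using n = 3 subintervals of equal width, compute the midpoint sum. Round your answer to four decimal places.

Δx = (6 − 1)/3 = 5/3.
Midpoints: 11/6, 3.5, 31/6.
h(11/6) ≈ 0.6061, h(3.5) ≈ 1.2528, h(31/6) ≈ 1.6422.
Sum = Δx · [h(11/6) + h(3.5) + h(31/6)].
Sum ≈ 5.8352.

5.8352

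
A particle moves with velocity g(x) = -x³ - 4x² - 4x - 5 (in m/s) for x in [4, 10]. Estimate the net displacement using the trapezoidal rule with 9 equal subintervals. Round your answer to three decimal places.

Δx = (10 − 4)/9 = 2/3.
g(4) = -149, g(14/3) = -5735/27, g(16/3) = -7879/27, g(6) = -389, g(20/3) = -13655/27, g(22/3) = -17383/27, g(8) = -805, g(26/3) = -26759/27, g(28/3) = -32503/27, g(10) = -1445.
T_9 = (Δx/2)·[g(x_0) + 2g(x_1) + ... + 2g(x_{8}) + g(x_9)].
Sum ≈ -3893.111.

-3893.111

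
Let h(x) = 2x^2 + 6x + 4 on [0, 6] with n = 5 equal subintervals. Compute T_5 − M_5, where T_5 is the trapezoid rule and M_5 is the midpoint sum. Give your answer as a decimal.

4.32

T_5 = 278.88.
M_5 = 274.56.
T_5 − M_5 = 4.32.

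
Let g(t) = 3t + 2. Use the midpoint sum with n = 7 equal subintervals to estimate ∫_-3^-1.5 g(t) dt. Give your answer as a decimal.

Δt = (-1.5 − (-3))/7 = 3/14.
Midpoints: -81/28, -75/28, -69/28, -2.25, -57/28, -51/28, -45/28.
g(-81/28) = -187/28, g(-75/28) = -169/28, g(-69/28) = -151/28, g(-2.25) = -4.75, g(-57/28) = -115/28, g(-51/28) = -97/28, g(-45/28) = -79/28.
Sum = Δt · [g(-81/28) + g(-75/28) + g(-69/28) + ...].
Sum = -7.125.

-7.125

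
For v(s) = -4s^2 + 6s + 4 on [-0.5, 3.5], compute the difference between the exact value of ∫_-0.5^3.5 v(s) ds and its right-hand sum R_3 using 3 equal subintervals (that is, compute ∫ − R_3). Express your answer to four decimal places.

20.7407

Exact integral: ∫_-0.5^3.5 v(s) ds ≈ -5.333333.
R_3 ≈ -26.074074.
Error ≈ -5.333333 − (-26.074074) ≈ 20.7407.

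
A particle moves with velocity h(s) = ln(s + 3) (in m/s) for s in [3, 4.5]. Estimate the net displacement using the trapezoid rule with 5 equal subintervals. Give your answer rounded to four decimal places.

Δs = (4.5 − 3)/5 = 0.3.
h(3) ≈ 1.7918, h(3.3) ≈ 1.8405, h(3.6) ≈ 1.8871, h(3.9) ≈ 1.9315, h(4.2) ≈ 1.9741, h(4.5) ≈ 2.0149.
T_5 = (Δs/2)·[h(s_0) + 2h(s_1) + ... + 2h(s_{4}) + h(s_5)].
Sum ≈ 2.8610.

2.8610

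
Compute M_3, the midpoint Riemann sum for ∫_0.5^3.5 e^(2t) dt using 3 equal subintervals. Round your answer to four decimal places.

Δt = (3.5 − 0.5)/3 = 1.
Midpoints: 1, 2, 3.
f(1) ≈ 7.3891, f(2) ≈ 54.5982, f(3) ≈ 403.4288.
Sum = Δt · [f(1) + f(2) + f(3)].
Sum ≈ 465.4160.

465.4160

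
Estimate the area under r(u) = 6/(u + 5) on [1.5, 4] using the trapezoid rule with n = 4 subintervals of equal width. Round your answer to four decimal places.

Δu = (4 − 1.5)/4 = 0.625.
r(1.5) = 12/13, r(2.125) = 16/19, r(2.75) = 24/31, r(3.375) = 48/67, r(4) = 2/3.
T_4 = (Δu/2)·[r(u_0) + 2r(u_1) + 2r(u_2) + 2r(u_3) + r(u_4)].
Sum ≈ 1.9547.

1.9547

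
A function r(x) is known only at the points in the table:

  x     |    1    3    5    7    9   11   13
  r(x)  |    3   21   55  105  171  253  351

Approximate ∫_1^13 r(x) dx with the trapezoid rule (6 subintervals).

Δx = 2.
T_6 = (2/2)·[3 + 2·21 + 2·55 + 2·105 + 2·171 + 2·253 + 351] = 1564.

1564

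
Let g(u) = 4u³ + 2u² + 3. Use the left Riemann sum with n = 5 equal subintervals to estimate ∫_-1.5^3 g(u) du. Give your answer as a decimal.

55.62

Δu = (3 − (-1.5))/5 = 0.9.
Left endpoints: -1.5, -0.6, 0.3, 1.2, 2.1.
g(-1.5) = -6, g(-0.6) = 2.856, g(0.3) = 3.288, g(1.2) = 12.792, g(2.1) = 48.864.
Sum = Δu · [g(-1.5) + g(-0.6) + g(0.3) + g(1.2) + g(2.1)].
Sum = 55.62.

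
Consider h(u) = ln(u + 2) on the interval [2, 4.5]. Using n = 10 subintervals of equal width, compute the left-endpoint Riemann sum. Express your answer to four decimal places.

4.0603

Δu = (4.5 − 2)/10 = 0.25.
Left endpoints: 2, 2.25, 2.5, 2.75, 3, 3.25, 3.5, 3.75, 4, 4.25.
h(2) ≈ 1.3863, h(2.25) ≈ 1.4469, h(2.5) ≈ 1.5041, h(2.75) ≈ 1.5581, h(3) ≈ 1.6094, h(3.25) ≈ 1.6582, h(3.5) ≈ 1.7047, h(3.75) ≈ 1.7492, h(4) ≈ 1.7918, h(4.25) ≈ 1.8326.
Sum = Δu · [h(2) + h(2.25) + h(2.5) + ...].
Sum ≈ 4.0603.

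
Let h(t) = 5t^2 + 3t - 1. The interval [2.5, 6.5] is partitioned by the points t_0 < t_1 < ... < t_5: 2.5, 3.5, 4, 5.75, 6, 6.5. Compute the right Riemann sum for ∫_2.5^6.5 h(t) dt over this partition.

Subinterval widths: 1, 0.5, 1.75, 0.25, 0.5.
Right endpoints: 3.5, 4, 5.75, 6, 6.5.
h(3.5) = 70.75, h(4) = 91, h(5.75) = 181.5625, h(6) = 197, h(6.5) = 229.75.
Sum = Σ Δt_i · h(t_i).
Sum = 598.109375.

598.109375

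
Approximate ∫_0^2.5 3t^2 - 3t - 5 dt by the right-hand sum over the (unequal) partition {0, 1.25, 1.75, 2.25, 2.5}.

Subinterval widths: 1.25, 0.5, 0.5, 0.25.
Right endpoints: 1.25, 1.75, 2.25, 2.5.
f(1.25) = -4.0625, f(1.75) = -1.0625, f(2.25) = 3.4375, f(2.5) = 6.25.
Sum = Σ Δt_i · f(t_i).
Sum = -2.328125.

-2.328125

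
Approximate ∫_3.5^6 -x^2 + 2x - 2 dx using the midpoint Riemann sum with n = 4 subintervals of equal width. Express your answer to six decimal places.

Δx = (6 − 3.5)/4 = 0.625.
Midpoints: 3.8125, 4.4375, 5.0625, 5.6875.
f(3.8125) = -8.91015625, f(4.4375) = -12.81640625, f(5.0625) = -17.50390625, f(5.6875) = -22.97265625.
Sum = Δx · [f(3.8125) + f(4.4375) + f(5.0625) + f(5.6875)].
Sum ≈ -38.876953.

-38.876953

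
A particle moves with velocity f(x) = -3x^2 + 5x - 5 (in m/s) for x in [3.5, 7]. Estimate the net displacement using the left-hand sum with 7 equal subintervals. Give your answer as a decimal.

-203

Δx = (7 − 3.5)/7 = 0.5.
Left endpoints: 3.5, 4, 4.5, 5, 5.5, 6, 6.5.
f(3.5) = -24.25, f(4) = -33, f(4.5) = -43.25, f(5) = -55, f(5.5) = -68.25, f(6) = -83, f(6.5) = -99.25.
Sum = Δx · [f(3.5) + f(4) + f(4.5) + ...].
Sum = -203.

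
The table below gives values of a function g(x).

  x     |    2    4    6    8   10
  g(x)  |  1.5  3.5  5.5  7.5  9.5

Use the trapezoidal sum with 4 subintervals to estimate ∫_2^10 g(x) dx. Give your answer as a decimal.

Δx = 2.
T_4 = (2/2)·[1.5 + 2·3.5 + 2·5.5 + 2·7.5 + 9.5] = 44.

44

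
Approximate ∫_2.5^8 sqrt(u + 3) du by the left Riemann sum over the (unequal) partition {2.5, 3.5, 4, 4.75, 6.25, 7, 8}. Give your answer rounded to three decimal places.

15.223

Subinterval widths: 1, 0.5, 0.75, 1.5, 0.75, 1.
Left endpoints: 2.5, 3.5, 4, 4.75, 6.25, 7.
f(2.5) ≈ 2.345, f(3.5) ≈ 2.550, f(4) ≈ 2.646, f(4.75) ≈ 2.784, f(6.25) ≈ 3.041, f(7) ≈ 3.162.
Sum = Σ Δu_i · f(u_i).
Sum ≈ 15.223.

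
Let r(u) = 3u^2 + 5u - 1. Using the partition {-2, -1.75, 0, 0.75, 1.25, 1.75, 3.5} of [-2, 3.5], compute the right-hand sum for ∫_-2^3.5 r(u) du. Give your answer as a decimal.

108.0625

Subinterval widths: 0.25, 1.75, 0.75, 0.5, 0.5, 1.75.
Right endpoints: -1.75, 0, 0.75, 1.25, 1.75, 3.5.
r(-1.75) = -0.5625, r(0) = -1, r(0.75) = 4.4375, r(1.25) = 9.9375, r(1.75) = 16.9375, r(3.5) = 53.25.
Sum = Σ Δu_i · r(u_i).
Sum = 108.0625.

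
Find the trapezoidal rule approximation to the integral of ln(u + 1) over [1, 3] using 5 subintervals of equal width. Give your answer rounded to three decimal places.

2.156

Δu = (3 − 1)/5 = 0.4.
f(1) ≈ 0.693, f(1.4) ≈ 0.875, f(1.8) ≈ 1.030, f(2.2) ≈ 1.163, f(2.6) ≈ 1.281, f(3) ≈ 1.386.
T_5 = (Δu/2)·[f(u_0) + 2f(u_1) + ... + 2f(u_{4}) + f(u_5)].
Sum ≈ 2.156.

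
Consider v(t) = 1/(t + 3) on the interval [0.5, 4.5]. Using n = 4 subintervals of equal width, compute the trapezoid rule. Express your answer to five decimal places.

Δt = (4.5 − 0.5)/4 = 1.
v(0.5) = 2/7, v(1.5) = 2/9, v(2.5) = 2/11, v(3.5) = 2/13, v(4.5) = 2/15.
T_4 = (Δt/2)·[v(t_0) + 2v(t_1) + 2v(t_2) + 2v(t_3) + v(t_4)].
Sum ≈ 0.76741.

0.76741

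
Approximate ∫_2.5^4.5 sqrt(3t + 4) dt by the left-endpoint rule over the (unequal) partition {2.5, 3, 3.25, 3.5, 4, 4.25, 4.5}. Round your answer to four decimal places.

Subinterval widths: 0.5, 0.25, 0.25, 0.5, 0.25, 0.25.
Left endpoints: 2.5, 3, 3.25, 3.5, 4, 4.25.
f(2.5) ≈ 3.3912, f(3) ≈ 3.6056, f(3.25) ≈ 3.7081, f(3.5) ≈ 3.8079, f(4) ≈ 4.0000, f(4.25) ≈ 4.0927.
Sum = Σ Δt_i · f(t_i).
Sum ≈ 7.4511.

7.4511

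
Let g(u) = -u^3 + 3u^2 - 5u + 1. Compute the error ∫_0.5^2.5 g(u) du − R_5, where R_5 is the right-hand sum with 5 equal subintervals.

Exact integral: ∫_0.5^2.5 g(u) du = -7.25.
R_5 = -8.83.
Error = -7.25 − (-8.83) = 1.58.

1.58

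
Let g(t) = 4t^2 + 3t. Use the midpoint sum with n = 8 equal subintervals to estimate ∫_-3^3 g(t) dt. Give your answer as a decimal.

Δt = (3 − (-3))/8 = 0.75.
Midpoints: -2.625, -1.875, -1.125, -0.375, 0.375, 1.125, 1.875, 2.625.
g(-2.625) = 19.6875, g(-1.875) = 8.4375, g(-1.125) = 1.6875, g(-0.375) = -0.5625, g(0.375) = 1.6875, g(1.125) = 8.4375, g(1.875) = 19.6875, g(2.625) = 35.4375.
Sum = Δt · [g(-2.625) + g(-1.875) + g(-1.125) + ...].
Sum = 70.875.

70.875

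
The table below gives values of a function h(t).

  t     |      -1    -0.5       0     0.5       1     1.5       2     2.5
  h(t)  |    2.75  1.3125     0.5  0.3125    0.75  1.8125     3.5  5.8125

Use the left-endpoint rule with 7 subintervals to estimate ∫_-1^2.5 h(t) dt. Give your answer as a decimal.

Δt = 0.5.
Sum = 0.5·[2.75 + 1.3125 + 0.5 + 0.3125 + 0.75 + 1.8125 + 3.5] = 5.46875.

5.46875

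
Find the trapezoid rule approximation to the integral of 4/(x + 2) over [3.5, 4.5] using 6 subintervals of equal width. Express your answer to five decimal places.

Δx = (4.5 − 3.5)/6 = 1/6.
f(3.5) = 8/11, f(11/3) = 12/17, f(23/6) = 24/35, f(4) = 2/3, f(25/6) = 24/37, f(13/3) = 12/19, f(4.5) = 8/13.
T_6 = (Δx/2)·[f(x_0) + 2f(x_1) + ... + 2f(x_{5}) + f(x_6)].
Sum ≈ 0.66830.

0.66830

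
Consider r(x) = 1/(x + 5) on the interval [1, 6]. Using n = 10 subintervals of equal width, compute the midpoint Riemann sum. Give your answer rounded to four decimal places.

Δx = (6 − 1)/10 = 0.5.
Midpoints: 1.25, 1.75, 2.25, 2.75, 3.25, 3.75, 4.25, 4.75, 5.25, 5.75.
r(1.25) = 0.16, r(1.75) = 4/27, r(2.25) = 4/29, r(2.75) = 4/31, r(3.25) = 4/33, r(3.75) = 4/35, r(4.25) = 4/37, r(4.75) = 4/39, r(5.25) = 4/41, r(5.75) = 4/43.
Sum = Δx · [r(1.25) + r(1.75) + r(2.25) + ...].
Sum ≈ 0.6059.

0.6059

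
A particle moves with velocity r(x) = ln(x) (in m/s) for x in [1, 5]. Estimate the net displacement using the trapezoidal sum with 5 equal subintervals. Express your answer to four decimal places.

Δx = (5 − 1)/5 = 0.8.
r(1) ≈ 0.0000, r(1.8) ≈ 0.5878, r(2.6) ≈ 0.9555, r(3.4) ≈ 1.2238, r(4.2) ≈ 1.4351, r(5) ≈ 1.6094.
T_5 = (Δx/2)·[r(x_0) + 2r(x_1) + ... + 2r(x_{4}) + r(x_5)].
Sum ≈ 4.0055.

4.0055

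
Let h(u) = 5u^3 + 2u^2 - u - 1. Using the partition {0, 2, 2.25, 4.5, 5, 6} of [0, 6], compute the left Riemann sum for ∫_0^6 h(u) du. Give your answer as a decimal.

1067.17578125

Subinterval widths: 2, 0.25, 2.25, 0.5, 1.
Left endpoints: 0, 2, 2.25, 4.5, 5.
h(0) = -1, h(2) = 45, h(2.25) = 63.828125, h(4.5) = 490.625, h(5) = 669.
Sum = Σ Δu_i · h(u_i).
Sum = 1067.17578125.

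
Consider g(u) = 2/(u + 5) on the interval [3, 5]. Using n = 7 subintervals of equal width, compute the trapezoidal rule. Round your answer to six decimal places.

0.446364

Δu = (5 − 3)/7 = 2/7.
g(3) = 0.25, g(23/7) = 7/29, g(25/7) = 7/30, g(27/7) = 7/31, g(29/7) = 0.21875, g(31/7) = 7/33, g(33/7) = 7/34, g(5) = 0.2.
T_7 = (Δu/2)·[g(u_0) + 2g(u_1) + ... + 2g(u_{6}) + g(u_7)].
Sum ≈ 0.446364.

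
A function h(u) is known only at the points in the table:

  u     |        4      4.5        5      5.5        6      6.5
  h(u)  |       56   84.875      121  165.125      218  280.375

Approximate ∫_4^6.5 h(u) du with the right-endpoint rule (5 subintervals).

434.6875

Δu = 0.5.
Sum = 0.5·[84.875 + 121 + 165.125 + 218 + 280.375] = 434.6875.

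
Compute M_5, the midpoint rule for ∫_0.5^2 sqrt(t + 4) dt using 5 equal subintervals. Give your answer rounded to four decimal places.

Δt = (2 − 0.5)/5 = 0.3.
Midpoints: 0.65, 0.95, 1.25, 1.55, 1.85.
f(0.65) ≈ 2.1564, f(0.95) ≈ 2.2249, f(1.25) ≈ 2.2913, f(1.55) ≈ 2.3558, f(1.85) ≈ 2.4187.
Sum = Δt · [f(0.65) + f(0.95) + f(1.25) + f(1.55) + f(1.85)].
Sum ≈ 3.4341.

3.4341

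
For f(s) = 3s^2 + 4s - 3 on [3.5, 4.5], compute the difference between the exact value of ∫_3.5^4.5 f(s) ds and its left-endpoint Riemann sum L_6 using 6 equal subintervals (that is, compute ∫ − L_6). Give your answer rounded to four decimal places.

2.3194

Exact integral: ∫_3.5^4.5 f(s) ds = 61.25.
L_6 ≈ 58.930556.
Error ≈ 61.25 − 58.930556 ≈ 2.3194.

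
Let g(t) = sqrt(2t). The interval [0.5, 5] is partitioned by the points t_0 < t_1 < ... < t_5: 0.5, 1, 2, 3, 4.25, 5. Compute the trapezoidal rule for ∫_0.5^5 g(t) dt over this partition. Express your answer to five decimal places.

Subinterval widths: 0.5, 1, 1, 1.25, 0.75.
g(0.5) ≈ 1.00000, g(1) ≈ 1.41421, g(2) ≈ 2.00000, g(3) ≈ 2.44949, g(4.25) ≈ 2.91548, g(5) ≈ 3.16228.
On each subinterval the trapezoid contributes (Δt_i/2)·[g(t_{i-1}) + g(t_i)].
Sum ≈ 10.16767.

10.16767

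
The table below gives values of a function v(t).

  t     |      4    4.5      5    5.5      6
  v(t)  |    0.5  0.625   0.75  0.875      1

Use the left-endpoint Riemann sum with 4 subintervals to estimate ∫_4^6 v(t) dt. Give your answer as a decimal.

1.375

Δt = 0.5.
Sum = 0.5·[0.5 + 0.625 + 0.75 + 0.875] = 1.375.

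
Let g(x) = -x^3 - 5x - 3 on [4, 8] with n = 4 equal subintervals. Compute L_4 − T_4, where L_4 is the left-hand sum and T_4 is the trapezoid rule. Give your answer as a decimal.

234

L_4 = -870.
T_4 = -1104.
L_4 − T_4 = 234.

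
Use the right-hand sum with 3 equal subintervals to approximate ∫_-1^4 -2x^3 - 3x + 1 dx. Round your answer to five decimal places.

Δx = (4 − (-1))/3 = 5/3.
Right endpoints: 2/3, 7/3, 4.
f(2/3) = -43/27, f(7/3) = -848/27, f(4) = -139.
Sum = Δx · [f(2/3) + f(7/3) + f(4)].
Sum ≈ -286.66667.

-286.66667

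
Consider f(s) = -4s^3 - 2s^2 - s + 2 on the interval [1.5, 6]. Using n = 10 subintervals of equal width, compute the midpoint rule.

Δs = (6 − 1.5)/10 = 0.45.
Midpoints: 1.725, 2.175, 2.625, 3.075, 3.525, 3.975, 4.425, 4.875, 5.325, 5.775.
f(1.725) = -26.2080625, f(2.175) = -50.7926875, f(2.625) = -86.7578125, f(3.075) = -136.2904375, f(3.525) = -201.5775625, f(3.975) = -284.8061875, f(4.425) = -388.1633125, f(4.875) = -513.8359375, f(5.325) = -664.0110625, f(5.775) = -840.8756875.
Sum = Δs · [f(1.725) + f(2.175) + f(2.625) + ...].
Sum = -1436.9934375.

-1436.9934375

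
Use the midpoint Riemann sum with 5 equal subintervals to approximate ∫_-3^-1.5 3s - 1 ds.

-11.625

Δs = (-1.5 − (-3))/5 = 0.3.
Midpoints: -2.85, -2.55, -2.25, -1.95, -1.65.
f(-2.85) = -9.55, f(-2.55) = -8.65, f(-2.25) = -7.75, f(-1.95) = -6.85, f(-1.65) = -5.95.
Sum = Δs · [f(-2.85) + f(-2.55) + f(-2.25) + f(-1.95) + f(-1.65)].
Sum = -11.625.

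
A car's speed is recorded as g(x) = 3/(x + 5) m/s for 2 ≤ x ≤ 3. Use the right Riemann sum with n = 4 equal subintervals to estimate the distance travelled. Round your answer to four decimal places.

Δx = (3 − 2)/4 = 0.25.
Right endpoints: 2.25, 2.5, 2.75, 3.
g(2.25) = 12/29, g(2.5) = 0.4, g(2.75) = 12/31, g(3) = 0.375.
Sum = Δx · [g(2.25) + g(2.5) + g(2.75) + g(3)].
Sum ≈ 0.3940.

0.3940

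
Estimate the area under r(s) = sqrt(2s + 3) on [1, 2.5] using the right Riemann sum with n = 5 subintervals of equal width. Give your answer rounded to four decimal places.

Δs = (2.5 − 1)/5 = 0.3.
Right endpoints: 1.3, 1.6, 1.9, 2.2, 2.5.
r(1.3) ≈ 2.3664, r(1.6) ≈ 2.4900, r(1.9) ≈ 2.6077, r(2.2) ≈ 2.7203, r(2.5) ≈ 2.8284.
Sum = Δs · [r(1.3) + r(1.6) + r(1.9) + r(2.2) + r(2.5)].
Sum ≈ 3.9038.

3.9038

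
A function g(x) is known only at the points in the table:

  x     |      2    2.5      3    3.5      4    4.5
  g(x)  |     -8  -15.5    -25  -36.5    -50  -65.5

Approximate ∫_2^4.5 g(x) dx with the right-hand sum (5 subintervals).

-96.25

Δx = 0.5.
Sum = 0.5·[(-15.5) + (-25) + (-36.5) + (-50) + (-65.5)] = -96.25.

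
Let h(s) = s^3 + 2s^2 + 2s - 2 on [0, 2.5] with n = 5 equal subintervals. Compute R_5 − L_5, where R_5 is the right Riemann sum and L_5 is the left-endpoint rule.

R_5 = 30.3125.
L_5 = 13.75.
R_5 − L_5 = 16.5625.

16.5625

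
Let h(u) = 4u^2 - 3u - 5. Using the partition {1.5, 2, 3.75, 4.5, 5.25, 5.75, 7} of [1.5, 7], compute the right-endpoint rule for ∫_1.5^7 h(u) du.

454

Subinterval widths: 0.5, 1.75, 0.75, 0.75, 0.5, 1.25.
Right endpoints: 2, 3.75, 4.5, 5.25, 5.75, 7.
h(2) = 5, h(3.75) = 40, h(4.5) = 62.5, h(5.25) = 89.5, h(5.75) = 110, h(7) = 170.
Sum = Σ Δu_i · h(u_i).
Sum = 454.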